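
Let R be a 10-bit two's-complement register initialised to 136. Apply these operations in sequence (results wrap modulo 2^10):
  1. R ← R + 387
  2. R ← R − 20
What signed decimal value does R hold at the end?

503

Start: R = 136 = 0010001000.
R = 136 + 387 = 523; wraps to -501 = 1000001011
R = -501 − 20 = -521; wraps to 503 = 0111110111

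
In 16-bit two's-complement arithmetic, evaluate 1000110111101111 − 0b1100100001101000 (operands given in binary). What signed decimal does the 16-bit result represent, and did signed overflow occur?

1000110111101111 = -29201 (signed)
0b1100100001101000 → 1100100001101000 = -14232 (signed)
Subtract via negate-and-add: invert 1100100001101000 + 1 = 0011011110011000 (i.e. 14232).
  1000110111101111
+ 0011011110011000
= 1100010110000111
Result 1100010110000111: MSB = 1 → 50567 − 65536 = -14969.
Addends (after negating the subtrahend) have opposite signs, so signed overflow cannot occur.

-14969; no overflow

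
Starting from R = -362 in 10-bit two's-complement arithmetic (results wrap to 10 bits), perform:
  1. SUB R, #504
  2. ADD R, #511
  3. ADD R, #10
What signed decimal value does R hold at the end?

Start: R = -362 = 1010010110.
R = -362 − 504 = -866; wraps to 158 = 0010011110
R = 158 + 511 = 669; wraps to -355 = 1010011101
R = -355 + 10 = -345 = 1010100111

-345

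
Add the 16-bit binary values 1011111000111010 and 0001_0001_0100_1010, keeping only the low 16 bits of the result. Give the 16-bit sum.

1100111110000100

  1011111000111010
+ 0001000101001010
= 1100111110000100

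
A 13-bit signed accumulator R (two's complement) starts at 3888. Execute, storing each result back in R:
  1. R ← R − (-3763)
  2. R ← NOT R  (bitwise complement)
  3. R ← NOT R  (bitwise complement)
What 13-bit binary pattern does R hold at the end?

Start: R = 3888 = 0111100110000.
R = 3888 − (-3763) = 7651; wraps to -541 = 1110111100011
R = NOT 1110111100011 = 0001000011100 = 540
R = NOT 0001000011100 = 1110111100011 = -541

1110111100011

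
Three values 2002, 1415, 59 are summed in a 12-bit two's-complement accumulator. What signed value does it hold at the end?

-620

2002 + 1415 = 3417 → wraps to -679 (110101011001)
-679 + 59 = -620 (110110010100)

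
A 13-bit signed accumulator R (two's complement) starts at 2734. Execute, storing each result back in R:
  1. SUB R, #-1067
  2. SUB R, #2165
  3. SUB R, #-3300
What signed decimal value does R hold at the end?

-3256

Start: R = 2734 = 0101010101110.
R = 2734 − (-1067) = 3801 = 0111011011001
R = 3801 − 2165 = 1636 = 0011001100100
R = 1636 − (-3300) = 4936; wraps to -3256 = 1001101001000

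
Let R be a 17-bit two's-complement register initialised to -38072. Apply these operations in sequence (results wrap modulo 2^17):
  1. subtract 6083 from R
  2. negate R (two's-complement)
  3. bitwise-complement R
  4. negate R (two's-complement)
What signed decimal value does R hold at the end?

44156

Start: R = -38072 = 10110101101001000.
R = -38072 − 6083 = -44155 = 10101001110000101
R = −(-44155) = 44155 = 01010110001111011
R = NOT 01010110001111011 = 10101001110000100 = -44156
R = −(-44156) = 44156 = 01010110001111100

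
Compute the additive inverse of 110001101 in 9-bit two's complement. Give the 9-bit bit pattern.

001110011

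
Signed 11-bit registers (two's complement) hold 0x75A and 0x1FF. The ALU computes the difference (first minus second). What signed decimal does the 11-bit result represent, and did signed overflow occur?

0x75A = 11101011010 = -166 (signed)
0x1FF = 00111111111 = 511 (signed)
Subtract via negate-and-add: invert 00111111111 + 1 = 11000000001 (i.e. -511).
  11101011010
+ 11000000001
= 10101011011  (discard carry-out 1)
Result 10101011011: MSB = 1 → 1371 − 2048 = -677.
Both addends (after negating the subtrahend) are negative and so is the stored result: no signed overflow.

-677; no overflow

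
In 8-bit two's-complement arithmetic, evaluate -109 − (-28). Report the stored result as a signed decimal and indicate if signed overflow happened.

-81; no overflow

-109 → 10010011
-28 → 11100100
Subtract via negate-and-add: invert 11100100 + 1 = 00011100 (i.e. 28).
  10010011
+ 00011100
= 10101111
Result 10101111: MSB = 1 → 175 − 256 = -81.
Addends (after negating the subtrahend) have opposite signs, so signed overflow cannot occur.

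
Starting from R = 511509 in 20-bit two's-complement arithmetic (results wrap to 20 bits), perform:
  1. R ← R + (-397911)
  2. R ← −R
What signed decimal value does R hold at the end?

-113598

Start: R = 511509 = 01111100111000010101.
R = 511509 + (-397911) = 113598 = 00011011101110111110
R = −(113598) = -113598 = 11100100010001000010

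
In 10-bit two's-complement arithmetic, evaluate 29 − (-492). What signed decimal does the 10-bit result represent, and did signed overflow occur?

-503; overflow

29 → 0000011101
-492 → 1000010100
Subtract via negate-and-add: invert 1000010100 + 1 = 0111101100 (i.e. 492).
  0000011101
+ 0111101100
= 1000001001
Result 1000001001: MSB = 1 → 521 − 1024 = -503.
Both addends (after negating the subtrahend) are non-negative but the stored result is negative: signed overflow. The true value 29 − (-492) = 521 lies outside [-512, 511].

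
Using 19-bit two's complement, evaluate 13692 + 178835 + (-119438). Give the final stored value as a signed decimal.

13692 + 178835 = 192527 (0101111000000001111)
192527 + (-119438) = 73089 (0010001110110000001)

73089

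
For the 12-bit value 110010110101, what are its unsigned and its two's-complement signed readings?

unsigned = 3253, signed = -843

Unsigned: 110010110101 = 3253.
Signed: MSB=1 → 3253 − 4096 = -843.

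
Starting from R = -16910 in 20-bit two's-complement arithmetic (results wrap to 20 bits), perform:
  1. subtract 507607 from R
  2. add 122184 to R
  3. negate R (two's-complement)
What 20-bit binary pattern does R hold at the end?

01100010001110011101

Start: R = -16910 = 11111011110111110010.
R = -16910 − 507607 = -524517; wraps to 524059 = 01111111111100011011
R = 524059 + 122184 = 646243; wraps to -402333 = 10011101110001100011
R = −(-402333) = 402333 = 01100010001110011101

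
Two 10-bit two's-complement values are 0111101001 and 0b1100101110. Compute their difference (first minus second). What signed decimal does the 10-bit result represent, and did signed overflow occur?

-325; overflow

0111101001 = 489 (signed)
0b1100101110 → 1100101110 = -210 (signed)
Subtract via negate-and-add: invert 1100101110 + 1 = 0011010010 (i.e. 210).
  0111101001
+ 0011010010
= 1010111011
Result 1010111011: MSB = 1 → 699 − 1024 = -325.
Both addends (after negating the subtrahend) are non-negative but the stored result is negative: signed overflow. The true value 489 − (-210) = 699 lies outside [-512, 511].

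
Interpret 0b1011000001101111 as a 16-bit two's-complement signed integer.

-20369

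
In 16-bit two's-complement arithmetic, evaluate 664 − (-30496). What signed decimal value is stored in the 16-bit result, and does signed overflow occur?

31160; no overflow

664 → 0000001010011000
-30496 → 1000100011100000
Subtract via negate-and-add: invert 1000100011100000 + 1 = 0111011100100000 (i.e. 30496).
  0000001010011000
+ 0111011100100000
= 0111100110111000
Result 0111100110111000: MSB = 0 → value 31160.
Both addends (after negating the subtrahend) are non-negative and so is the stored result: no signed overflow.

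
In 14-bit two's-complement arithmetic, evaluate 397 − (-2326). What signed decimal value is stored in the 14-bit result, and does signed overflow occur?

2723; no overflow

397 → 00000110001101
-2326 → 11011011101010
Subtract via negate-and-add: invert 11011011101010 + 1 = 00100100010110 (i.e. 2326).
  00000110001101
+ 00100100010110
= 00101010100011
Result 00101010100011: MSB = 0 → value 2723.
Both addends (after negating the subtrahend) are non-negative and so is the stored result: no signed overflow.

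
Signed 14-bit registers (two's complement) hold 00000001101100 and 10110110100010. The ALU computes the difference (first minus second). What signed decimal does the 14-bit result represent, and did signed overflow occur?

4810; no overflow

00000001101100 = 108 (signed)
10110110100010 = -4702 (signed)
Subtract via negate-and-add: invert 10110110100010 + 1 = 01001001011110 (i.e. 4702).
  00000001101100
+ 01001001011110
= 01001011001010
Result 01001011001010: MSB = 0 → value 4810.
Both addends (after negating the subtrahend) are non-negative and so is the stored result: no signed overflow.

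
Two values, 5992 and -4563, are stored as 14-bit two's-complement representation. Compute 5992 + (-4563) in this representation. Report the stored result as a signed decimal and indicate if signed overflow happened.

5992 → 01011101101000
-4563 → 10111000101101
  01011101101000
+ 10111000101101
= 00010110010101  (discard carry-out 1)
Result 00010110010101: MSB = 0 → value 1429.
Addends have opposite signs, so signed overflow cannot occur.

1429; no overflow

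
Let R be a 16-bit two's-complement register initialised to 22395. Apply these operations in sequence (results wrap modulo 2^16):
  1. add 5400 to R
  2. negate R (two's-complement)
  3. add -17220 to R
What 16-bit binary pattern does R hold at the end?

Start: R = 22395 = 0101011101111011.
R = 22395 + 5400 = 27795 = 0110110010010011
R = −(27795) = -27795 = 1001001101101101
R = -27795 + (-17220) = -45015; wraps to 20521 = 0101000000101001

0101000000101001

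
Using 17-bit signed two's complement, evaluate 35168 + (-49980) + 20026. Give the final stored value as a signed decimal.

5214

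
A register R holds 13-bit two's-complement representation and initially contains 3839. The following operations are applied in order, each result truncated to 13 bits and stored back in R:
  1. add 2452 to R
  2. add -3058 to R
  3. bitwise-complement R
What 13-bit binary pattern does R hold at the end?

Start: R = 3839 = 0111011111111.
R = 3839 + 2452 = 6291; wraps to -1901 = 1100010010011
R = -1901 + (-3058) = -4959; wraps to 3233 = 0110010100001
R = NOT 0110010100001 = 1001101011110 = -3234

1001101011110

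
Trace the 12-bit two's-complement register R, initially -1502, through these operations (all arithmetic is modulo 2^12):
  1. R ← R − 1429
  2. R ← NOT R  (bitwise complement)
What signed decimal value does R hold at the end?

-1166

Start: R = -1502 = 101000100010.
R = -1502 − 1429 = -2931; wraps to 1165 = 010010001101
R = NOT 010010001101 = 101101110010 = -1166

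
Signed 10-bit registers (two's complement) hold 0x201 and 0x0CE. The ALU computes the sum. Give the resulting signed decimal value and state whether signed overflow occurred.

0x201 = 1000000001 = -511 (signed)
0x0CE = 0011001110 = 206 (signed)
  1000000001
+ 0011001110
= 1011001111
Result 1011001111: MSB = 1 → 719 − 1024 = -305.
Addends have opposite signs, so signed overflow cannot occur.

-305; no overflow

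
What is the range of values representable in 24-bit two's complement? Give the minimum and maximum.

min = -8388608, max = 8388607

Minimum: −2^23 = -8388608.
Maximum: 2^23 − 1 = 8388607.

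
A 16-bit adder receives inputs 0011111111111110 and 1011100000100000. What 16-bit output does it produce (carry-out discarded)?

  0011111111111110
+ 1011100000100000
= 1111100000011110

1111100000011110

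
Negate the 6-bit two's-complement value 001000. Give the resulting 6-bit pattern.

111000

Invert: 110111. Add 1: 111000.
Check: 001000 = 8, 111000 = -8.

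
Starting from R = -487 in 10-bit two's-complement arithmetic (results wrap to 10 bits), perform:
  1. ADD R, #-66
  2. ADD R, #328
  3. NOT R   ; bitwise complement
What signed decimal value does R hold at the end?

Start: R = -487 = 1000011001.
R = -487 + (-66) = -553; wraps to 471 = 0111010111
R = 471 + 328 = 799; wraps to -225 = 1100011111
R = NOT 1100011111 = 0011100000 = 224

224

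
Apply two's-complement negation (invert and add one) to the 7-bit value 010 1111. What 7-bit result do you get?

1010001

Invert: 1010000. Add 1: 1010001.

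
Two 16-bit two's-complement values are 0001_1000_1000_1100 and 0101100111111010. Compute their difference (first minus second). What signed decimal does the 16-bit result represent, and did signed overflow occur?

-16750; no overflow

0001_1000_1000_1100 → 0001100010001100 = 6284 (signed)
0101100111111010 = 23034 (signed)
Subtract via negate-and-add: invert 0101100111111010 + 1 = 1010011000000110 (i.e. -23034).
  0001100010001100
+ 1010011000000110
= 1011111010010010
Result 1011111010010010: MSB = 1 → 48786 − 65536 = -16750.
Addends (after negating the subtrahend) have opposite signs, so signed overflow cannot occur.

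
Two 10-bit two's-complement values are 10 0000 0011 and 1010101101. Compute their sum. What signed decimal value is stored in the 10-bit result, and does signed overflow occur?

176; overflow

10 0000 0011 → 1000000011 = -509 (signed)
1010101101 = -339 (signed)
  1000000011
+ 1010101101
= 0010110000  (discard carry-out 1)
Result 0010110000: MSB = 0 → value 176.
Both addends are negative but the stored result is non-negative: signed overflow. The true value -509 + (-339) = -848 lies outside [-512, 511].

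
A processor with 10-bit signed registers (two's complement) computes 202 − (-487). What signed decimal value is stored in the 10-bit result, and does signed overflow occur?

202 → 0011001010
-487 → 1000011001
Subtract via negate-and-add: invert 1000011001 + 1 = 0111100111 (i.e. 487).
  0011001010
+ 0111100111
= 1010110001
Result 1010110001: MSB = 1 → 689 − 1024 = -335.
Both addends (after negating the subtrahend) are non-negative but the stored result is negative: signed overflow. The true value 202 − (-487) = 689 lies outside [-512, 511].

-335; overflow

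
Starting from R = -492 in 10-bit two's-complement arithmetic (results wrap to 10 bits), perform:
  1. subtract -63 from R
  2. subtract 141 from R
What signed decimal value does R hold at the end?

Start: R = -492 = 1000010100.
R = -492 − (-63) = -429 = 1001010011
R = -429 − 141 = -570; wraps to 454 = 0111000110

454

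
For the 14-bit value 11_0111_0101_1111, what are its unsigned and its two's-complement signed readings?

Unsigned: 11011101011111 = 14175.
Signed: MSB=1 → 14175 − 16384 = -2209.

unsigned = 14175, signed = -2209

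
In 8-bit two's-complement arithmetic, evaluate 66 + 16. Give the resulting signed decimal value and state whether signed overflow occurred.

66 → 01000010
16 → 00010000
  01000010
+ 00010000
= 01010010
Result 01010010: MSB = 0 → value 82.
Both addends are non-negative and so is the stored result: no signed overflow.

82; no overflow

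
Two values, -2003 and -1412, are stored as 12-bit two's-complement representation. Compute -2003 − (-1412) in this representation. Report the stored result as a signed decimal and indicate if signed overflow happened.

-2003 → 100000101101
-1412 → 101001111100
Subtract via negate-and-add: invert 101001111100 + 1 = 010110000100 (i.e. 1412).
  100000101101
+ 010110000100
= 110110110001
Result 110110110001: MSB = 1 → 3505 − 4096 = -591.
Addends (after negating the subtrahend) have opposite signs, so signed overflow cannot occur.

-591; no overflow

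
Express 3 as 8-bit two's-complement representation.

00000011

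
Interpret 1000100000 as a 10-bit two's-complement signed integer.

MSB is 1, so the value is negative.
Unsigned reading: 544. Subtract 2^10 = 1024: 544 − 1024 = -480.

-480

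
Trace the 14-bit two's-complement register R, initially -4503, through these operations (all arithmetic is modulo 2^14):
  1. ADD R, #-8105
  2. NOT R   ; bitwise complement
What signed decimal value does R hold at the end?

-3777

Start: R = -4503 = 10111001101001.
R = -4503 + (-8105) = -12608; wraps to 3776 = 00111011000000
R = NOT 00111011000000 = 11000100111111 = -3777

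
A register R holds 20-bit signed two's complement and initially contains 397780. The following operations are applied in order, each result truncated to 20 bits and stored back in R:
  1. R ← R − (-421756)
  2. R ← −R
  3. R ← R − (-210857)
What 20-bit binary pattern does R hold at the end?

Start: R = 397780 = 01100001000111010100.
R = 397780 − (-421756) = 819536; wraps to -229040 = 11001000000101010000
R = −(-229040) = 229040 = 00110111111010110000
R = 229040 − (-210857) = 439897 = 01101011011001011001

01101011011001011001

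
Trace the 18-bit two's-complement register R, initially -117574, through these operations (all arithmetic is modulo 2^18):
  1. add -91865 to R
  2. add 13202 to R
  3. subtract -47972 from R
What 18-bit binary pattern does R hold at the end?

011011110011010111

Start: R = -117574 = 100011010010111010.
R = -117574 + (-91865) = -209439; wraps to 52705 = 001100110111100001
R = 52705 + 13202 = 65907 = 010000000101110011
R = 65907 − (-47972) = 113879 = 011011110011010111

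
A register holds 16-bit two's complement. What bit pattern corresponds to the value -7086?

1110010001010010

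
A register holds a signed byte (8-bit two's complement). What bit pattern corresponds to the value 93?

01011101

93 is non-negative, so write it directly in 8 bits: 01011101.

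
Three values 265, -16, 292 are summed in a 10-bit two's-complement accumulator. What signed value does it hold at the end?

265 + (-16) = 249 (0011111001)
249 + 292 = 541 → wraps to -483 (1000011101)

-483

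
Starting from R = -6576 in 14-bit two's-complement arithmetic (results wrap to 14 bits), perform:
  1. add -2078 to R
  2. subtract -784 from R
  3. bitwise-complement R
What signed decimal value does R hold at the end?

7869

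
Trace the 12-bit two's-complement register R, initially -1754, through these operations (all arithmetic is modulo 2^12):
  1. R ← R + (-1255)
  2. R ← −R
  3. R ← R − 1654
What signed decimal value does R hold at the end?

Start: R = -1754 = 100100100110.
R = -1754 + (-1255) = -3009; wraps to 1087 = 010000111111
R = −(1087) = -1087 = 101111000001
R = -1087 − 1654 = -2741; wraps to 1355 = 010101001011

1355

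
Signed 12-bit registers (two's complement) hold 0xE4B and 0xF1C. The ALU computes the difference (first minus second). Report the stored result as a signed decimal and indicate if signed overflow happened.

-209; no overflow

0xE4B = 111001001011 = -437 (signed)
0xF1C = 111100011100 = -228 (signed)
Subtract via negate-and-add: invert 111100011100 + 1 = 000011100100 (i.e. 228).
  111001001011
+ 000011100100
= 111100101111
Result 111100101111: MSB = 1 → 3887 − 4096 = -209.
Addends (after negating the subtrahend) have opposite signs, so signed overflow cannot occur.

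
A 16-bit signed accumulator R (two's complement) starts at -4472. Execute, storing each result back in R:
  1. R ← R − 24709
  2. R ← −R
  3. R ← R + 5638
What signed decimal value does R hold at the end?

Start: R = -4472 = 1110111010001000.
R = -4472 − 24709 = -29181 = 1000111000000011
R = −(-29181) = 29181 = 0111000111111101
R = 29181 + 5638 = 34819; wraps to -30717 = 1000100000000011

-30717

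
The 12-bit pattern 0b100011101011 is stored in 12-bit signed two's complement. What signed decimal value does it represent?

-1813

MSB is 1, so the value is negative.
Invert: 011100010100. Add 1: 011100010101 = 1813. So the value is −1813.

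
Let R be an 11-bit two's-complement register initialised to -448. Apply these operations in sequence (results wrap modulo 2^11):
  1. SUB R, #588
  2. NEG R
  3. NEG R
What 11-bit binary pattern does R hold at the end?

01111110100

Start: R = -448 = 11001000000.
R = -448 − 588 = -1036; wraps to 1012 = 01111110100
R = −(1012) = -1012 = 10000001100
R = −(-1012) = 1012 = 01111110100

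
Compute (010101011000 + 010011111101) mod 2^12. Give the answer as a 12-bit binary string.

101001010101

  010101011000
+ 010011111101
= 101001010101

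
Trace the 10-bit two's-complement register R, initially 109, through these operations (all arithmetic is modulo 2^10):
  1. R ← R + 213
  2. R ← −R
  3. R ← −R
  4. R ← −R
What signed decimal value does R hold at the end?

Start: R = 109 = 0001101101.
R = 109 + 213 = 322 = 0101000010
R = −(322) = -322 = 1010111110
R = −(-322) = 322 = 0101000010
R = −(322) = -322 = 1010111110

-322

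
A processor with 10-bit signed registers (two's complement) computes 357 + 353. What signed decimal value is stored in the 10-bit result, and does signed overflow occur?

357 → 0101100101
353 → 0101100001
  0101100101
+ 0101100001
= 1011000110
Result 1011000110: MSB = 1 → 710 − 1024 = -314.
Both addends are non-negative but the stored result is negative: signed overflow. The true value 357 + 353 = 710 lies outside [-512, 511].

-314; overflow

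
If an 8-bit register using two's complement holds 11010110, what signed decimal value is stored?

-42

MSB is 1, so the value is negative.
Unsigned reading: 214. Subtract 2^8 = 256: 214 − 256 = -42.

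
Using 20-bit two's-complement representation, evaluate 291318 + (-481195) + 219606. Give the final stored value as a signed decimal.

29729

291318 + (-481195) = -189877 (11010001101001001011)
-189877 + 219606 = 29729 (00000111010000100001)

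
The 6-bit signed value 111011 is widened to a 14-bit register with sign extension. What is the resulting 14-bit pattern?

MSB of 111011 is 1; replicate it into the new high bits.
11111111|111011 → 11111111111011 (still -5).

11111111111011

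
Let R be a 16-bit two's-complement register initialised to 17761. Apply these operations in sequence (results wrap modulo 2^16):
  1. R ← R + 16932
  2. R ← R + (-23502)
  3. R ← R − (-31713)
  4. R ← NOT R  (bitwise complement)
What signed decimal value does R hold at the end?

Start: R = 17761 = 0100010101100001.
R = 17761 + 16932 = 34693; wraps to -30843 = 1000011110000101
R = -30843 + (-23502) = -54345; wraps to 11191 = 0010101110110111
R = 11191 − (-31713) = 42904; wraps to -22632 = 1010011110011000
R = NOT 1010011110011000 = 0101100001100111 = 22631

22631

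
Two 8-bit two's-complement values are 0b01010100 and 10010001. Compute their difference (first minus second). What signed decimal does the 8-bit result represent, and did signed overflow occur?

-61; overflow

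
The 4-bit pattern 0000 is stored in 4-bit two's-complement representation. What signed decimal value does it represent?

0

MSB is 0, so the value is non-negative: 0000 = 0.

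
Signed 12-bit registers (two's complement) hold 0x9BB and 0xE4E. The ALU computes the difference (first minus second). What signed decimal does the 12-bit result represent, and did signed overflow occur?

0x9BB = 100110111011 = -1605 (signed)
0xE4E = 111001001110 = -434 (signed)
Subtract via negate-and-add: invert 111001001110 + 1 = 000110110010 (i.e. 434).
  100110111011
+ 000110110010
= 101101101101
Result 101101101101: MSB = 1 → 2925 − 4096 = -1171.
Addends (after negating the subtrahend) have opposite signs, so signed overflow cannot occur.

-1171; no overflow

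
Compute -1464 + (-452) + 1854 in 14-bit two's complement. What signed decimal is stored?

-1464 + (-452) = -1916 (11100010000100)
-1916 + 1854 = -62 (11111111000010)

-62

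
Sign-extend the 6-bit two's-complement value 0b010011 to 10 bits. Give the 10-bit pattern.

0000010011

MSB of 010011 is 0; replicate it into the new high bits.
0000|010011 → 0000010011 (still 19).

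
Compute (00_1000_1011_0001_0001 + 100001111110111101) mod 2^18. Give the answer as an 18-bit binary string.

  001000101100010001
+ 100001111110111101
= 101010101011001110

101010101011001110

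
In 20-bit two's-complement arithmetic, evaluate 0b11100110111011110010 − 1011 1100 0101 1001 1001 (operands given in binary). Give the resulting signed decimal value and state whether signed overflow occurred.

174425; no overflow

0b11100110111011110010 → 11100110111011110010 = -102670 (signed)
1011 1100 0101 1001 1001 → 10111100010110011001 = -277095 (signed)
Subtract via negate-and-add: invert 10111100010110011001 + 1 = 01000011101001100111 (i.e. 277095).
  11100110111011110010
+ 01000011101001100111
= 00101010100101011001  (discard carry-out 1)
Result 00101010100101011001: MSB = 0 → value 174425.
Addends (after negating the subtrahend) have opposite signs, so signed overflow cannot occur.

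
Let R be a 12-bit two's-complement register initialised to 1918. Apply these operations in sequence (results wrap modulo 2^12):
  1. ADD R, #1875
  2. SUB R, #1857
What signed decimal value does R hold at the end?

Start: R = 1918 = 011101111110.
R = 1918 + 1875 = 3793; wraps to -303 = 111011010001
R = -303 − 1857 = -2160; wraps to 1936 = 011110010000

1936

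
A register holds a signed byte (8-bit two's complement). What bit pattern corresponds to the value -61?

|-61| = 61 = 00111101 in 8 bits.
Invert the bits: 11000010. Add 1: 11000011.

11000011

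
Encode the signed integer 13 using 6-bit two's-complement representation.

001101

13 is non-negative, so write it directly in 6 bits: 001101.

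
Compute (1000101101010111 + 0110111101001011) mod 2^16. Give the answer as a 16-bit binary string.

1111101010100010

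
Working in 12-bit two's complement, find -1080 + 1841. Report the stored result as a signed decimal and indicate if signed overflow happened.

-1080 → 101111001000
1841 → 011100110001
  101111001000
+ 011100110001
= 001011111001  (discard carry-out 1)
Result 001011111001: MSB = 0 → value 761.
Addends have opposite signs, so signed overflow cannot occur.

761; no overflow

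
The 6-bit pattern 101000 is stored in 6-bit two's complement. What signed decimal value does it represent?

-24

MSB is 1, so the value is negative.
Invert: 010111. Add 1: 011000 = 24. So the value is −24.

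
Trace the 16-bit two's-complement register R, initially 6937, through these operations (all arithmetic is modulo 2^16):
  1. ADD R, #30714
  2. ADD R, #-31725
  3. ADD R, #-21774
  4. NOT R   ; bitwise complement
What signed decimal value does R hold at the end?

15847

Start: R = 6937 = 0001101100011001.
R = 6937 + 30714 = 37651; wraps to -27885 = 1001001100010011
R = -27885 + (-31725) = -59610; wraps to 5926 = 0001011100100110
R = 5926 + (-21774) = -15848 = 1100001000011000
R = NOT 1100001000011000 = 0011110111100111 = 15847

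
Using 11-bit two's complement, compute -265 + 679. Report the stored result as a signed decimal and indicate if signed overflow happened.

414; no overflow

-265 → 11011110111
679 → 01010100111
  11011110111
+ 01010100111
= 00110011110  (discard carry-out 1)
Result 00110011110: MSB = 0 → value 414.
Addends have opposite signs, so signed overflow cannot occur.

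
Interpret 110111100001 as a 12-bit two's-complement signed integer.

-543

MSB is 1, so the value is negative.
Invert: 001000011110. Add 1: 001000011111 = 543. So the value is −543.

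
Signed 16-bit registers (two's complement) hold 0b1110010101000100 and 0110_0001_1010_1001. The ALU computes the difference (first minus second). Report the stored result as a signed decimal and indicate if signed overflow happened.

-31845; no overflow

0b1110010101000100 → 1110010101000100 = -6844 (signed)
0110_0001_1010_1001 → 0110000110101001 = 25001 (signed)
Subtract via negate-and-add: invert 0110000110101001 + 1 = 1001111001010111 (i.e. -25001).
  1110010101000100
+ 1001111001010111
= 1000001110011011  (discard carry-out 1)
Result 1000001110011011: MSB = 1 → 33691 − 65536 = -31845.
Both addends (after negating the subtrahend) are negative and so is the stored result: no signed overflow.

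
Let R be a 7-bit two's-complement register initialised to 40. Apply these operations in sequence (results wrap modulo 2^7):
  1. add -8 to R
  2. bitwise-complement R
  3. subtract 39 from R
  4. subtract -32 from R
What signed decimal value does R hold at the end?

-40

Start: R = 40 = 0101000.
R = 40 + (-8) = 32 = 0100000
R = NOT 0100000 = 1011111 = -33
R = -33 − 39 = -72; wraps to 56 = 0111000
R = 56 − (-32) = 88; wraps to -40 = 1011000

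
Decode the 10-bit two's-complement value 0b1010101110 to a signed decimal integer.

-338

MSB is 1, so the value is negative.
Invert: 0101010001. Add 1: 0101010010 = 338. So the value is −338.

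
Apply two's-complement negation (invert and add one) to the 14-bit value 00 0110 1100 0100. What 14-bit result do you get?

11100100111100

Invert: 11100100111011. Add 1: 11100100111100.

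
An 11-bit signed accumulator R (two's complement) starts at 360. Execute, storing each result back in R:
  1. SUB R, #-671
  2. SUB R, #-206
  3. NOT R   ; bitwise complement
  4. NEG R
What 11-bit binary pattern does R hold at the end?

10011010110

Start: R = 360 = 00101101000.
R = 360 − (-671) = 1031; wraps to -1017 = 10000000111
R = -1017 − (-206) = -811 = 10011010101
R = NOT 10011010101 = 01100101010 = 810
R = −(810) = -810 = 10011010110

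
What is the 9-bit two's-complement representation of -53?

111001011

|-53| = 53 = 000110101 in 9 bits.
Invert the bits: 111001010. Add 1: 111001011.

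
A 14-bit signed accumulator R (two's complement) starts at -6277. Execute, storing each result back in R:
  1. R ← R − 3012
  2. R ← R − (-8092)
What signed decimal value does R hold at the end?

Start: R = -6277 = 10011101111011.
R = -6277 − 3012 = -9289; wraps to 7095 = 01101110110111
R = 7095 − (-8092) = 15187; wraps to -1197 = 11101101010011

-1197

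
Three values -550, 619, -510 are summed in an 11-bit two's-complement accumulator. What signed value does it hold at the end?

-550 + 619 = 69 (00001000101)
69 + (-510) = -441 (11001000111)

-441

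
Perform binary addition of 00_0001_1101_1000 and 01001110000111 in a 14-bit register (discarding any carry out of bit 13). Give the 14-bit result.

  00000111011000
+ 01001110000111
= 01010101011111

01010101011111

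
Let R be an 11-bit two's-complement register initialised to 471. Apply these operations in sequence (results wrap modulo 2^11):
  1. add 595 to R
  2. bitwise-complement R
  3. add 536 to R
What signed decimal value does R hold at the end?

-531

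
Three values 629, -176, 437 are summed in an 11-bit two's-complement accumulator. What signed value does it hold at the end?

890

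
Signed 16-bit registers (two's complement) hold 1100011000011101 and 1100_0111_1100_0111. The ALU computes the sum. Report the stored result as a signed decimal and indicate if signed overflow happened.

1100011000011101 = -14819 (signed)
1100_0111_1100_0111 → 1100011111000111 = -14393 (signed)
  1100011000011101
+ 1100011111000111
= 1000110111100100  (discard carry-out 1)
Result 1000110111100100: MSB = 1 → 36324 − 65536 = -29212.
Both addends are negative and so is the stored result: no signed overflow.

-29212; no overflow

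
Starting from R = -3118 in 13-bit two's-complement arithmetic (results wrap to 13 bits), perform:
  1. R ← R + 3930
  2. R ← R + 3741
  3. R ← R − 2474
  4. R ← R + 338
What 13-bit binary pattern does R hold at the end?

0100101110001

Start: R = -3118 = 1001111010010.
R = -3118 + 3930 = 812 = 0001100101100
R = 812 + 3741 = 4553; wraps to -3639 = 1000111001001
R = -3639 − 2474 = -6113; wraps to 2079 = 0100000011111
R = 2079 + 338 = 2417 = 0100101110001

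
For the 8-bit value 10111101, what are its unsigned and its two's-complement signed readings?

unsigned = 189, signed = -67

Unsigned: 10111101 = 189.
Signed: MSB=1 → 189 − 256 = -67.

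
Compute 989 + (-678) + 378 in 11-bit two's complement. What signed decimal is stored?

989 + (-678) = 311 (00100110111)
311 + 378 = 689 (01010110001)

689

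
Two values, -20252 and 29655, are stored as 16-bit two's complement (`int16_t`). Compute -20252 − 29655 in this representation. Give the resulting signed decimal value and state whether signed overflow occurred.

15629; overflow

-20252 → 1011000011100100
29655 → 0111001111010111
Subtract via negate-and-add: invert 0111001111010111 + 1 = 1000110000101001 (i.e. -29655).
  1011000011100100
+ 1000110000101001
= 0011110100001101  (discard carry-out 1)
Result 0011110100001101: MSB = 0 → value 15629.
Both addends (after negating the subtrahend) are negative but the stored result is non-negative: signed overflow. The true value -20252 − 29655 = -49907 lies outside [-32768, 32767].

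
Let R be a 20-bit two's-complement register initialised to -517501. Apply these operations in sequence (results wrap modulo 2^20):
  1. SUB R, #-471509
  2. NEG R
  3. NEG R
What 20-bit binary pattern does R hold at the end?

11110100110001011000

Start: R = -517501 = 10000001101010000011.
R = -517501 − (-471509) = -45992 = 11110100110001011000
R = −(-45992) = 45992 = 00001011001110101000
R = −(45992) = -45992 = 11110100110001011000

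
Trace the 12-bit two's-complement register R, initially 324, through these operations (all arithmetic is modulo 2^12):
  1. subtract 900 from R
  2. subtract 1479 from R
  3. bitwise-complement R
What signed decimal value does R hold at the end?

Start: R = 324 = 000101000100.
R = 324 − 900 = -576 = 110111000000
R = -576 − 1479 = -2055; wraps to 2041 = 011111111001
R = NOT 011111111001 = 100000000110 = -2042

-2042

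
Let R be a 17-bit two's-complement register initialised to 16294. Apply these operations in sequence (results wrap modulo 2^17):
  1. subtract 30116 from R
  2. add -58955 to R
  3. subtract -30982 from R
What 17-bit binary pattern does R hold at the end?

Start: R = 16294 = 00011111110100110.
R = 16294 − 30116 = -13822 = 11100101000000010
R = -13822 + (-58955) = -72777; wraps to 58295 = 01110001110110111
R = 58295 − (-30982) = 89277; wraps to -41795 = 10101110010111101

10101110010111101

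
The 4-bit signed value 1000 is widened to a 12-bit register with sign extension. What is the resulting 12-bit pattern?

111111111000

MSB of 1000 is 1; replicate it into the new high bits.
11111111|1000 → 111111111000 (still -8).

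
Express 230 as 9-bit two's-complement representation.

230 is non-negative, so write it directly in 9 bits: 011100110.

011100110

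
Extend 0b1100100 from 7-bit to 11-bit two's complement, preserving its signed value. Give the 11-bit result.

11111100100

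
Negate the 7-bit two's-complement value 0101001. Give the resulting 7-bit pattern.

Invert: 1010110. Add 1: 1010111.
Check: 0101001 = 41, 1010111 = -41.

1010111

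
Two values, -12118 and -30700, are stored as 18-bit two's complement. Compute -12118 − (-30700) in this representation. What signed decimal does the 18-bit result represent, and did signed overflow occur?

-12118 → 111101000010101010
-30700 → 111000100000010100
Subtract via negate-and-add: invert 111000100000010100 + 1 = 000111011111101100 (i.e. 30700).
  111101000010101010
+ 000111011111101100
= 000100100010010110  (discard carry-out 1)
Result 000100100010010110: MSB = 0 → value 18582.
Addends (after negating the subtrahend) have opposite signs, so signed overflow cannot occur.

18582; no overflow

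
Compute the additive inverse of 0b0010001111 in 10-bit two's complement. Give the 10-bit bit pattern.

1101110001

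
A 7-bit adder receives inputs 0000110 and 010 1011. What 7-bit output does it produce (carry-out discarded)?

  0000110
+ 0101011
= 0110001

0110001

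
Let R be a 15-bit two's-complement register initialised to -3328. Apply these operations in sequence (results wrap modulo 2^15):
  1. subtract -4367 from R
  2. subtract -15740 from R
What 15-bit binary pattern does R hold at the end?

100000110001011

Start: R = -3328 = 111001100000000.
R = -3328 − (-4367) = 1039 = 000010000001111
R = 1039 − (-15740) = 16779; wraps to -15989 = 100000110001011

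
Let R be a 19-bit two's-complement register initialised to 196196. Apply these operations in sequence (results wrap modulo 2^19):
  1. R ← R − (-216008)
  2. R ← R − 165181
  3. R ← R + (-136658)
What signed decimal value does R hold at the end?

Start: R = 196196 = 0101111111001100100.
R = 196196 − (-216008) = 412204; wraps to -112084 = 1100100101000101100
R = -112084 − 165181 = -277265; wraps to 247023 = 0111100010011101111
R = 247023 + (-136658) = 110365 = 0011010111100011101

110365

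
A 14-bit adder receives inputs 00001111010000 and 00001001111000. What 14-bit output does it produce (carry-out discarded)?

00011001001000

  00001111010000
+ 00001001111000
= 00011001001000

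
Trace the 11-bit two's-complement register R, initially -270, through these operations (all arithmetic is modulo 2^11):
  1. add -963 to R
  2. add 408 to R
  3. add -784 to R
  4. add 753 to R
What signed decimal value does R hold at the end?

-856

Start: R = -270 = 11011110010.
R = -270 + (-963) = -1233; wraps to 815 = 01100101111
R = 815 + 408 = 1223; wraps to -825 = 10011000111
R = -825 + (-784) = -1609; wraps to 439 = 00110110111
R = 439 + 753 = 1192; wraps to -856 = 10010101000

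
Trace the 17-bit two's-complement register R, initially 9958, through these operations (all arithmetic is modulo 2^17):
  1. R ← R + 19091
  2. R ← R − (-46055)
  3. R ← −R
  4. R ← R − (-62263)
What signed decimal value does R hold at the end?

-12841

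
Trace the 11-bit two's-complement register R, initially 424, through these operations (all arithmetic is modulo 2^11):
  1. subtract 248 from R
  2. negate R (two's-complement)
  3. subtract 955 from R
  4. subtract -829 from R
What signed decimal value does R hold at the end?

Start: R = 424 = 00110101000.
R = 424 − 248 = 176 = 00010110000
R = −(176) = -176 = 11101010000
R = -176 − 955 = -1131; wraps to 917 = 01110010101
R = 917 − (-829) = 1746; wraps to -302 = 11011010010

-302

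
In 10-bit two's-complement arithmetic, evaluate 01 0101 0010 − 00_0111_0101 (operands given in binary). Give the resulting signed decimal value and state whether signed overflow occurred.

01 0101 0010 → 0101010010 = 338 (signed)
00_0111_0101 → 0001110101 = 117 (signed)
Subtract via negate-and-add: invert 0001110101 + 1 = 1110001011 (i.e. -117).
  0101010010
+ 1110001011
= 0011011101  (discard carry-out 1)
Result 0011011101: MSB = 0 → value 221.
Addends (after negating the subtrahend) have opposite signs, so signed overflow cannot occur.

221; no overflow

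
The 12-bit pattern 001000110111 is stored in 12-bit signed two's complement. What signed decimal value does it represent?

567

MSB is 0, so the value is non-negative: 001000110111 = 567.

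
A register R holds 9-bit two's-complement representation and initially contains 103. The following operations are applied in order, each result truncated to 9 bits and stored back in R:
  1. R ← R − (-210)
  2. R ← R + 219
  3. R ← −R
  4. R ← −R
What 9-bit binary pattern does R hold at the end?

Start: R = 103 = 001100111.
R = 103 − (-210) = 313; wraps to -199 = 100111001
R = -199 + 219 = 20 = 000010100
R = −(20) = -20 = 111101100
R = −(-20) = 20 = 000010100

000010100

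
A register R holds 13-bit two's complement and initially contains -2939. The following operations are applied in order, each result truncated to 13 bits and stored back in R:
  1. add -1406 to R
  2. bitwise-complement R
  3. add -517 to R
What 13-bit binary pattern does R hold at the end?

Start: R = -2939 = 1010010000101.
R = -2939 + (-1406) = -4345; wraps to 3847 = 0111100000111
R = NOT 0111100000111 = 1000011111000 = -3848
R = -3848 + (-517) = -4365; wraps to 3827 = 0111011110011

0111011110011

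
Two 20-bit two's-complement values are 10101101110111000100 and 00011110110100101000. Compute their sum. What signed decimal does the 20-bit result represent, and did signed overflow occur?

10101101110111000100 = -336444 (signed)
00011110110100101000 = 126248 (signed)
  10101101110111000100
+ 00011110110100101000
= 11001100101011101100
Result 11001100101011101100: MSB = 1 → 838380 − 1048576 = -210196.
Addends have opposite signs, so signed overflow cannot occur.

-210196; no overflow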